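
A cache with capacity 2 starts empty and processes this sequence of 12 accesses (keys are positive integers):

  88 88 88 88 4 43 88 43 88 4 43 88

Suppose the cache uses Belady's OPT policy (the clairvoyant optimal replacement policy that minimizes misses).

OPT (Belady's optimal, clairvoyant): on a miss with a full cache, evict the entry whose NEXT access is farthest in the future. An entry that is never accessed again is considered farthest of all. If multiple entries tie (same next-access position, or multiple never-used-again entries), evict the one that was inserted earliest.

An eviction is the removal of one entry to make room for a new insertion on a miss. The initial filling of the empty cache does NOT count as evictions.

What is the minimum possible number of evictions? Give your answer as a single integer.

Answer: 3

Derivation:
OPT (Belady) simulation (capacity=2):
  1. access 88: MISS. Cache: [88]
  2. access 88: HIT. Next use of 88: step 3. Cache: [88]
  3. access 88: HIT. Next use of 88: step 4. Cache: [88]
  4. access 88: HIT. Next use of 88: step 7. Cache: [88]
  5. access 4: MISS. Cache: [88 4]
  6. access 43: MISS, evict 4 (next use: step 10). Cache: [88 43]
  7. access 88: HIT. Next use of 88: step 9. Cache: [88 43]
  8. access 43: HIT. Next use of 43: step 11. Cache: [88 43]
  9. access 88: HIT. Next use of 88: step 12. Cache: [88 43]
  10. access 4: MISS, evict 88 (next use: step 12). Cache: [43 4]
  11. access 43: HIT. Next use of 43: never. Cache: [43 4]
  12. access 88: MISS, evict 43 (next use: never). Cache: [4 88]
Total: 7 hits, 5 misses, 3 evictions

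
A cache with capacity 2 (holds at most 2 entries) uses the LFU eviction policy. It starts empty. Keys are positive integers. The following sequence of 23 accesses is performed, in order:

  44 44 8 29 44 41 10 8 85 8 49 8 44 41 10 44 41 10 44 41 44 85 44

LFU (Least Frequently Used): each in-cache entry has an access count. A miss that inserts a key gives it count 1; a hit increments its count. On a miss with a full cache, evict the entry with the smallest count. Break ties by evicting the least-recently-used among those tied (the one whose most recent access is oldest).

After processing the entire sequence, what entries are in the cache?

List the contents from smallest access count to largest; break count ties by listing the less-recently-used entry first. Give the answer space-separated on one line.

Answer: 85 44

Derivation:
LFU simulation (capacity=2):
  1. access 44: MISS. Cache: [44(c=1)]
  2. access 44: HIT, count now 2. Cache: [44(c=2)]
  3. access 8: MISS. Cache: [8(c=1) 44(c=2)]
  4. access 29: MISS, evict 8(c=1). Cache: [29(c=1) 44(c=2)]
  5. access 44: HIT, count now 3. Cache: [29(c=1) 44(c=3)]
  6. access 41: MISS, evict 29(c=1). Cache: [41(c=1) 44(c=3)]
  7. access 10: MISS, evict 41(c=1). Cache: [10(c=1) 44(c=3)]
  8. access 8: MISS, evict 10(c=1). Cache: [8(c=1) 44(c=3)]
  9. access 85: MISS, evict 8(c=1). Cache: [85(c=1) 44(c=3)]
  10. access 8: MISS, evict 85(c=1). Cache: [8(c=1) 44(c=3)]
  11. access 49: MISS, evict 8(c=1). Cache: [49(c=1) 44(c=3)]
  12. access 8: MISS, evict 49(c=1). Cache: [8(c=1) 44(c=3)]
  13. access 44: HIT, count now 4. Cache: [8(c=1) 44(c=4)]
  14. access 41: MISS, evict 8(c=1). Cache: [41(c=1) 44(c=4)]
  15. access 10: MISS, evict 41(c=1). Cache: [10(c=1) 44(c=4)]
  16. access 44: HIT, count now 5. Cache: [10(c=1) 44(c=5)]
  17. access 41: MISS, evict 10(c=1). Cache: [41(c=1) 44(c=5)]
  18. access 10: MISS, evict 41(c=1). Cache: [10(c=1) 44(c=5)]
  19. access 44: HIT, count now 6. Cache: [10(c=1) 44(c=6)]
  20. access 41: MISS, evict 10(c=1). Cache: [41(c=1) 44(c=6)]
  21. access 44: HIT, count now 7. Cache: [41(c=1) 44(c=7)]
  22. access 85: MISS, evict 41(c=1). Cache: [85(c=1) 44(c=7)]
  23. access 44: HIT, count now 8. Cache: [85(c=1) 44(c=8)]
Total: 7 hits, 16 misses, 14 evictions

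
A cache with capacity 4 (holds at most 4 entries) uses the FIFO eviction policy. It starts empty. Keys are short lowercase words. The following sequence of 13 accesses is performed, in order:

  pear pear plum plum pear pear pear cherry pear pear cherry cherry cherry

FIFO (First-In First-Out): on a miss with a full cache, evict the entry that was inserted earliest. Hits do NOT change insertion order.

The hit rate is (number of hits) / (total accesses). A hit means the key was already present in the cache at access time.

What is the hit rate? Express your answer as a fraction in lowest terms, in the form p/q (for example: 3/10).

Answer: 10/13

Derivation:
FIFO simulation (capacity=4):
  1. access pear: MISS. Cache (old->new): [pear]
  2. access pear: HIT. Cache (old->new): [pear]
  3. access plum: MISS. Cache (old->new): [pear plum]
  4. access plum: HIT. Cache (old->new): [pear plum]
  5. access pear: HIT. Cache (old->new): [pear plum]
  6. access pear: HIT. Cache (old->new): [pear plum]
  7. access pear: HIT. Cache (old->new): [pear plum]
  8. access cherry: MISS. Cache (old->new): [pear plum cherry]
  9. access pear: HIT. Cache (old->new): [pear plum cherry]
  10. access pear: HIT. Cache (old->new): [pear plum cherry]
  11. access cherry: HIT. Cache (old->new): [pear plum cherry]
  12. access cherry: HIT. Cache (old->new): [pear plum cherry]
  13. access cherry: HIT. Cache (old->new): [pear plum cherry]
Total: 10 hits, 3 misses, 0 evictions

Hit rate = 10/13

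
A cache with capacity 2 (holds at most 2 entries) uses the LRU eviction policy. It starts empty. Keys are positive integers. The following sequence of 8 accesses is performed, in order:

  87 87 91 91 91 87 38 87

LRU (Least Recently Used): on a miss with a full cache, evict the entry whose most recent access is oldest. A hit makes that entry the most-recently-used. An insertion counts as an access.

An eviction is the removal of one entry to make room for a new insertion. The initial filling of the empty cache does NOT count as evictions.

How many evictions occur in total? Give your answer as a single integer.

Answer: 1

Derivation:
LRU simulation (capacity=2):
  1. access 87: MISS. Cache (LRU->MRU): [87]
  2. access 87: HIT. Cache (LRU->MRU): [87]
  3. access 91: MISS. Cache (LRU->MRU): [87 91]
  4. access 91: HIT. Cache (LRU->MRU): [87 91]
  5. access 91: HIT. Cache (LRU->MRU): [87 91]
  6. access 87: HIT. Cache (LRU->MRU): [91 87]
  7. access 38: MISS, evict 91. Cache (LRU->MRU): [87 38]
  8. access 87: HIT. Cache (LRU->MRU): [38 87]
Total: 5 hits, 3 misses, 1 evictions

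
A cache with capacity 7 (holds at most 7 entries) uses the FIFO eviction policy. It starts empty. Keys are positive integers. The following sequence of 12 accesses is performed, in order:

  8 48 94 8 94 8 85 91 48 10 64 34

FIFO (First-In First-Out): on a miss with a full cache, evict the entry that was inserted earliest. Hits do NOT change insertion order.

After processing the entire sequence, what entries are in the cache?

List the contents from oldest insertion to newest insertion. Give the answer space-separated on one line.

FIFO simulation (capacity=7):
  1. access 8: MISS. Cache (old->new): [8]
  2. access 48: MISS. Cache (old->new): [8 48]
  3. access 94: MISS. Cache (old->new): [8 48 94]
  4. access 8: HIT. Cache (old->new): [8 48 94]
  5. access 94: HIT. Cache (old->new): [8 48 94]
  6. access 8: HIT. Cache (old->new): [8 48 94]
  7. access 85: MISS. Cache (old->new): [8 48 94 85]
  8. access 91: MISS. Cache (old->new): [8 48 94 85 91]
  9. access 48: HIT. Cache (old->new): [8 48 94 85 91]
  10. access 10: MISS. Cache (old->new): [8 48 94 85 91 10]
  11. access 64: MISS. Cache (old->new): [8 48 94 85 91 10 64]
  12. access 34: MISS, evict 8. Cache (old->new): [48 94 85 91 10 64 34]
Total: 4 hits, 8 misses, 1 evictions

Answer: 48 94 85 91 10 64 34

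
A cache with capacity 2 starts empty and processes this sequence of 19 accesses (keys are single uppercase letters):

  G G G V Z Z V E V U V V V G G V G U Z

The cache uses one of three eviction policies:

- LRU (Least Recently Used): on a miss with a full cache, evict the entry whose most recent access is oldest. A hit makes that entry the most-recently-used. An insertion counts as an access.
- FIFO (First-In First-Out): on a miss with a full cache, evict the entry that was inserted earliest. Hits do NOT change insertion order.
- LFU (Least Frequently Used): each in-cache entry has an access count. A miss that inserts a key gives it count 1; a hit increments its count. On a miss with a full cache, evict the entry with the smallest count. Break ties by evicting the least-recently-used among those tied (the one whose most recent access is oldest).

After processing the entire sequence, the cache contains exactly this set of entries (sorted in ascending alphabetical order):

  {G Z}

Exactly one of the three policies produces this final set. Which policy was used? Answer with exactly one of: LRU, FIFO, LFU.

Answer: LFU

Derivation:
Simulating under each policy and comparing final sets:
  LRU: final set = {U Z} -> differs
  FIFO: final set = {U Z} -> differs
  LFU: final set = {G Z} -> MATCHES target
Only LFU produces the target set.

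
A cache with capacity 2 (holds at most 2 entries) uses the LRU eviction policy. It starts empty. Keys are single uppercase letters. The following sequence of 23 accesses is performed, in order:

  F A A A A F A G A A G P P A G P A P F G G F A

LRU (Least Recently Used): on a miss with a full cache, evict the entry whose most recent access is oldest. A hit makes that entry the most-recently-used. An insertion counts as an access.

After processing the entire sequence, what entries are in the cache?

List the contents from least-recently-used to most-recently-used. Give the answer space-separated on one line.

LRU simulation (capacity=2):
  1. access F: MISS. Cache (LRU->MRU): [F]
  2. access A: MISS. Cache (LRU->MRU): [F A]
  3. access A: HIT. Cache (LRU->MRU): [F A]
  4. access A: HIT. Cache (LRU->MRU): [F A]
  5. access A: HIT. Cache (LRU->MRU): [F A]
  6. access F: HIT. Cache (LRU->MRU): [A F]
  7. access A: HIT. Cache (LRU->MRU): [F A]
  8. access G: MISS, evict F. Cache (LRU->MRU): [A G]
  9. access A: HIT. Cache (LRU->MRU): [G A]
  10. access A: HIT. Cache (LRU->MRU): [G A]
  11. access G: HIT. Cache (LRU->MRU): [A G]
  12. access P: MISS, evict A. Cache (LRU->MRU): [G P]
  13. access P: HIT. Cache (LRU->MRU): [G P]
  14. access A: MISS, evict G. Cache (LRU->MRU): [P A]
  15. access G: MISS, evict P. Cache (LRU->MRU): [A G]
  16. access P: MISS, evict A. Cache (LRU->MRU): [G P]
  17. access A: MISS, evict G. Cache (LRU->MRU): [P A]
  18. access P: HIT. Cache (LRU->MRU): [A P]
  19. access F: MISS, evict A. Cache (LRU->MRU): [P F]
  20. access G: MISS, evict P. Cache (LRU->MRU): [F G]
  21. access G: HIT. Cache (LRU->MRU): [F G]
  22. access F: HIT. Cache (LRU->MRU): [G F]
  23. access A: MISS, evict G. Cache (LRU->MRU): [F A]
Total: 12 hits, 11 misses, 9 evictions

Answer: F A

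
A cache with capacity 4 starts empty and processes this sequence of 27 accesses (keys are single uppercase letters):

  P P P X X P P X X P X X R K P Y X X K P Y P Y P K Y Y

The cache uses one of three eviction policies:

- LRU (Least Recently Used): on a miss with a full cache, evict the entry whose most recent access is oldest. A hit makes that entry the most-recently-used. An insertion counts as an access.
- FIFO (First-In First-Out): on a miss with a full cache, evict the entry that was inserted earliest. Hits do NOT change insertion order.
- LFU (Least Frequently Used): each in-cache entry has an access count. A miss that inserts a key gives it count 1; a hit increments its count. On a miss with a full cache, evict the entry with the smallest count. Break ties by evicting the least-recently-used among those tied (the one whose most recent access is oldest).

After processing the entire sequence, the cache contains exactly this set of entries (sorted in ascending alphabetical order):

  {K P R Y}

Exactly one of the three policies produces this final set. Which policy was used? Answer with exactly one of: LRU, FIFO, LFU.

Answer: FIFO

Derivation:
Simulating under each policy and comparing final sets:
  LRU: final set = {K P X Y} -> differs
  FIFO: final set = {K P R Y} -> MATCHES target
  LFU: final set = {K P X Y} -> differs
Only FIFO produces the target set.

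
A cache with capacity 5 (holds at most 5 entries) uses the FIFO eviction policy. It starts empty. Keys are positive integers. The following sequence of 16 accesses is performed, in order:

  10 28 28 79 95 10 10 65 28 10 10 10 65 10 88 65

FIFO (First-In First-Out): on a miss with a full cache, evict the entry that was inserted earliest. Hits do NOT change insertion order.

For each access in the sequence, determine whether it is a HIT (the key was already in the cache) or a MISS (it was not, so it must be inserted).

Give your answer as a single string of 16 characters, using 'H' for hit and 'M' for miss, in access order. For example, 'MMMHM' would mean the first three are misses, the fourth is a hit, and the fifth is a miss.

FIFO simulation (capacity=5):
  1. access 10: MISS. Cache (old->new): [10]
  2. access 28: MISS. Cache (old->new): [10 28]
  3. access 28: HIT. Cache (old->new): [10 28]
  4. access 79: MISS. Cache (old->new): [10 28 79]
  5. access 95: MISS. Cache (old->new): [10 28 79 95]
  6. access 10: HIT. Cache (old->new): [10 28 79 95]
  7. access 10: HIT. Cache (old->new): [10 28 79 95]
  8. access 65: MISS. Cache (old->new): [10 28 79 95 65]
  9. access 28: HIT. Cache (old->new): [10 28 79 95 65]
  10. access 10: HIT. Cache (old->new): [10 28 79 95 65]
  11. access 10: HIT. Cache (old->new): [10 28 79 95 65]
  12. access 10: HIT. Cache (old->new): [10 28 79 95 65]
  13. access 65: HIT. Cache (old->new): [10 28 79 95 65]
  14. access 10: HIT. Cache (old->new): [10 28 79 95 65]
  15. access 88: MISS, evict 10. Cache (old->new): [28 79 95 65 88]
  16. access 65: HIT. Cache (old->new): [28 79 95 65 88]
Total: 10 hits, 6 misses, 1 evictions

Answer: MMHMMHHMHHHHHHMH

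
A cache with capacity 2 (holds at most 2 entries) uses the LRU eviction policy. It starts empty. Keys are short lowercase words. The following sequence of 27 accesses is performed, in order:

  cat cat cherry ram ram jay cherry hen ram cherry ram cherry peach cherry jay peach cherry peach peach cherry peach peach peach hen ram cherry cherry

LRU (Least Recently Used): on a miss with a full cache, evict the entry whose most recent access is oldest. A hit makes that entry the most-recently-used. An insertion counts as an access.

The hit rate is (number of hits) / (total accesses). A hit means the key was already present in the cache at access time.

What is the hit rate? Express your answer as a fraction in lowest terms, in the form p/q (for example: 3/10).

LRU simulation (capacity=2):
  1. access cat: MISS. Cache (LRU->MRU): [cat]
  2. access cat: HIT. Cache (LRU->MRU): [cat]
  3. access cherry: MISS. Cache (LRU->MRU): [cat cherry]
  4. access ram: MISS, evict cat. Cache (LRU->MRU): [cherry ram]
  5. access ram: HIT. Cache (LRU->MRU): [cherry ram]
  6. access jay: MISS, evict cherry. Cache (LRU->MRU): [ram jay]
  7. access cherry: MISS, evict ram. Cache (LRU->MRU): [jay cherry]
  8. access hen: MISS, evict jay. Cache (LRU->MRU): [cherry hen]
  9. access ram: MISS, evict cherry. Cache (LRU->MRU): [hen ram]
  10. access cherry: MISS, evict hen. Cache (LRU->MRU): [ram cherry]
  11. access ram: HIT. Cache (LRU->MRU): [cherry ram]
  12. access cherry: HIT. Cache (LRU->MRU): [ram cherry]
  13. access peach: MISS, evict ram. Cache (LRU->MRU): [cherry peach]
  14. access cherry: HIT. Cache (LRU->MRU): [peach cherry]
  15. access jay: MISS, evict peach. Cache (LRU->MRU): [cherry jay]
  16. access peach: MISS, evict cherry. Cache (LRU->MRU): [jay peach]
  17. access cherry: MISS, evict jay. Cache (LRU->MRU): [peach cherry]
  18. access peach: HIT. Cache (LRU->MRU): [cherry peach]
  19. access peach: HIT. Cache (LRU->MRU): [cherry peach]
  20. access cherry: HIT. Cache (LRU->MRU): [peach cherry]
  21. access peach: HIT. Cache (LRU->MRU): [cherry peach]
  22. access peach: HIT. Cache (LRU->MRU): [cherry peach]
  23. access peach: HIT. Cache (LRU->MRU): [cherry peach]
  24. access hen: MISS, evict cherry. Cache (LRU->MRU): [peach hen]
  25. access ram: MISS, evict peach. Cache (LRU->MRU): [hen ram]
  26. access cherry: MISS, evict hen. Cache (LRU->MRU): [ram cherry]
  27. access cherry: HIT. Cache (LRU->MRU): [ram cherry]
Total: 12 hits, 15 misses, 13 evictions

Hit rate = 12/27 = 4/9

Answer: 4/9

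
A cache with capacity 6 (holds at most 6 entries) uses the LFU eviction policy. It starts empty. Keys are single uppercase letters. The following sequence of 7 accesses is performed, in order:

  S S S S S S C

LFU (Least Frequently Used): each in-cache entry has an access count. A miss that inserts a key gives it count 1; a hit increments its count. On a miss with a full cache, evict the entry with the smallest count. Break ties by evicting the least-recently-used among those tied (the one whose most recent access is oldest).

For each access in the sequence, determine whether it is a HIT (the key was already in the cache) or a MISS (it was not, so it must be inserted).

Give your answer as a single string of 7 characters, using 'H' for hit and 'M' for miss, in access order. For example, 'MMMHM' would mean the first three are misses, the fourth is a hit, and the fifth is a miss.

Answer: MHHHHHM

Derivation:
LFU simulation (capacity=6):
  1. access S: MISS. Cache: [S(c=1)]
  2. access S: HIT, count now 2. Cache: [S(c=2)]
  3. access S: HIT, count now 3. Cache: [S(c=3)]
  4. access S: HIT, count now 4. Cache: [S(c=4)]
  5. access S: HIT, count now 5. Cache: [S(c=5)]
  6. access S: HIT, count now 6. Cache: [S(c=6)]
  7. access C: MISS. Cache: [C(c=1) S(c=6)]
Total: 5 hits, 2 misses, 0 evictions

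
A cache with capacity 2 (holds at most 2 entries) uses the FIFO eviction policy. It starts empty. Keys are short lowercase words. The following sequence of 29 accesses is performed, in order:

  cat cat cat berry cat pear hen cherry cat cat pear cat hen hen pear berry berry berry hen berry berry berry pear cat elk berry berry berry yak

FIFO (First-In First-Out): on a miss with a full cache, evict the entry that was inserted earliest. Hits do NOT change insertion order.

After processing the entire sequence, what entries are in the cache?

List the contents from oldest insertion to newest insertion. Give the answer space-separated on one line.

FIFO simulation (capacity=2):
  1. access cat: MISS. Cache (old->new): [cat]
  2. access cat: HIT. Cache (old->new): [cat]
  3. access cat: HIT. Cache (old->new): [cat]
  4. access berry: MISS. Cache (old->new): [cat berry]
  5. access cat: HIT. Cache (old->new): [cat berry]
  6. access pear: MISS, evict cat. Cache (old->new): [berry pear]
  7. access hen: MISS, evict berry. Cache (old->new): [pear hen]
  8. access cherry: MISS, evict pear. Cache (old->new): [hen cherry]
  9. access cat: MISS, evict hen. Cache (old->new): [cherry cat]
  10. access cat: HIT. Cache (old->new): [cherry cat]
  11. access pear: MISS, evict cherry. Cache (old->new): [cat pear]
  12. access cat: HIT. Cache (old->new): [cat pear]
  13. access hen: MISS, evict cat. Cache (old->new): [pear hen]
  14. access hen: HIT. Cache (old->new): [pear hen]
  15. access pear: HIT. Cache (old->new): [pear hen]
  16. access berry: MISS, evict pear. Cache (old->new): [hen berry]
  17. access berry: HIT. Cache (old->new): [hen berry]
  18. access berry: HIT. Cache (old->new): [hen berry]
  19. access hen: HIT. Cache (old->new): [hen berry]
  20. access berry: HIT. Cache (old->new): [hen berry]
  21. access berry: HIT. Cache (old->new): [hen berry]
  22. access berry: HIT. Cache (old->new): [hen berry]
  23. access pear: MISS, evict hen. Cache (old->new): [berry pear]
  24. access cat: MISS, evict berry. Cache (old->new): [pear cat]
  25. access elk: MISS, evict pear. Cache (old->new): [cat elk]
  26. access berry: MISS, evict cat. Cache (old->new): [elk berry]
  27. access berry: HIT. Cache (old->new): [elk berry]
  28. access berry: HIT. Cache (old->new): [elk berry]
  29. access yak: MISS, evict elk. Cache (old->new): [berry yak]
Total: 15 hits, 14 misses, 12 evictions

Answer: berry yak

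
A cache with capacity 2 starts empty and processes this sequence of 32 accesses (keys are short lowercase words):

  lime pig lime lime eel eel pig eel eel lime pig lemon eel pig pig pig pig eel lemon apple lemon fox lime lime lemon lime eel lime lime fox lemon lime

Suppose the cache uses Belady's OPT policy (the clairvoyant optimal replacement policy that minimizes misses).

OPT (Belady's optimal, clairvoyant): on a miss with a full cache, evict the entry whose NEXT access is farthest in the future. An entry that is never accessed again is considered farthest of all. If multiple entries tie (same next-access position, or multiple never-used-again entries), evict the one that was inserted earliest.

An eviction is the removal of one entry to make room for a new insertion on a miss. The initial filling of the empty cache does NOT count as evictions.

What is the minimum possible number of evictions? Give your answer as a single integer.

Answer: 11

Derivation:
OPT (Belady) simulation (capacity=2):
  1. access lime: MISS. Cache: [lime]
  2. access pig: MISS. Cache: [lime pig]
  3. access lime: HIT. Next use of lime: step 4. Cache: [lime pig]
  4. access lime: HIT. Next use of lime: step 10. Cache: [lime pig]
  5. access eel: MISS, evict lime (next use: step 10). Cache: [pig eel]
  6. access eel: HIT. Next use of eel: step 8. Cache: [pig eel]
  7. access pig: HIT. Next use of pig: step 11. Cache: [pig eel]
  8. access eel: HIT. Next use of eel: step 9. Cache: [pig eel]
  9. access eel: HIT. Next use of eel: step 13. Cache: [pig eel]
  10. access lime: MISS, evict eel (next use: step 13). Cache: [pig lime]
  11. access pig: HIT. Next use of pig: step 14. Cache: [pig lime]
  12. access lemon: MISS, evict lime (next use: step 23). Cache: [pig lemon]
  13. access eel: MISS, evict lemon (next use: step 19). Cache: [pig eel]
  14. access pig: HIT. Next use of pig: step 15. Cache: [pig eel]
  15. access pig: HIT. Next use of pig: step 16. Cache: [pig eel]
  16. access pig: HIT. Next use of pig: step 17. Cache: [pig eel]
  17. access pig: HIT. Next use of pig: never. Cache: [pig eel]
  18. access eel: HIT. Next use of eel: step 27. Cache: [pig eel]
  19. access lemon: MISS, evict pig (next use: never). Cache: [eel lemon]
  20. access apple: MISS, evict eel (next use: step 27). Cache: [lemon apple]
  21. access lemon: HIT. Next use of lemon: step 25. Cache: [lemon apple]
  22. access fox: MISS, evict apple (next use: never). Cache: [lemon fox]
  23. access lime: MISS, evict fox (next use: step 30). Cache: [lemon lime]
  24. access lime: HIT. Next use of lime: step 26. Cache: [lemon lime]
  25. access lemon: HIT. Next use of lemon: step 31. Cache: [lemon lime]
  26. access lime: HIT. Next use of lime: step 28. Cache: [lemon lime]
  27. access eel: MISS, evict lemon (next use: step 31). Cache: [lime eel]
  28. access lime: HIT. Next use of lime: step 29. Cache: [lime eel]
  29. access lime: HIT. Next use of lime: step 32. Cache: [lime eel]
  30. access fox: MISS, evict eel (next use: never). Cache: [lime fox]
  31. access lemon: MISS, evict fox (next use: never). Cache: [lime lemon]
  32. access lime: HIT. Next use of lime: never. Cache: [lime lemon]
Total: 19 hits, 13 misses, 11 evictions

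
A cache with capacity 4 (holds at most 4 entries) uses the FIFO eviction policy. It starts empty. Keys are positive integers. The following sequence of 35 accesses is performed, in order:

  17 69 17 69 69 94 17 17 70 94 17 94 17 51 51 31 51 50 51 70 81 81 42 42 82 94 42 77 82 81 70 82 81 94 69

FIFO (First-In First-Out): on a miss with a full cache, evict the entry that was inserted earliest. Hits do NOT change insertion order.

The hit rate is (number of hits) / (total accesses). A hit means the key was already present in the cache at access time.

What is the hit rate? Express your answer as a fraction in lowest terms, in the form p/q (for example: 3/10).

FIFO simulation (capacity=4):
  1. access 17: MISS. Cache (old->new): [17]
  2. access 69: MISS. Cache (old->new): [17 69]
  3. access 17: HIT. Cache (old->new): [17 69]
  4. access 69: HIT. Cache (old->new): [17 69]
  5. access 69: HIT. Cache (old->new): [17 69]
  6. access 94: MISS. Cache (old->new): [17 69 94]
  7. access 17: HIT. Cache (old->new): [17 69 94]
  8. access 17: HIT. Cache (old->new): [17 69 94]
  9. access 70: MISS. Cache (old->new): [17 69 94 70]
  10. access 94: HIT. Cache (old->new): [17 69 94 70]
  11. access 17: HIT. Cache (old->new): [17 69 94 70]
  12. access 94: HIT. Cache (old->new): [17 69 94 70]
  13. access 17: HIT. Cache (old->new): [17 69 94 70]
  14. access 51: MISS, evict 17. Cache (old->new): [69 94 70 51]
  15. access 51: HIT. Cache (old->new): [69 94 70 51]
  16. access 31: MISS, evict 69. Cache (old->new): [94 70 51 31]
  17. access 51: HIT. Cache (old->new): [94 70 51 31]
  18. access 50: MISS, evict 94. Cache (old->new): [70 51 31 50]
  19. access 51: HIT. Cache (old->new): [70 51 31 50]
  20. access 70: HIT. Cache (old->new): [70 51 31 50]
  21. access 81: MISS, evict 70. Cache (old->new): [51 31 50 81]
  22. access 81: HIT. Cache (old->new): [51 31 50 81]
  23. access 42: MISS, evict 51. Cache (old->new): [31 50 81 42]
  24. access 42: HIT. Cache (old->new): [31 50 81 42]
  25. access 82: MISS, evict 31. Cache (old->new): [50 81 42 82]
  26. access 94: MISS, evict 50. Cache (old->new): [81 42 82 94]
  27. access 42: HIT. Cache (old->new): [81 42 82 94]
  28. access 77: MISS, evict 81. Cache (old->new): [42 82 94 77]
  29. access 82: HIT. Cache (old->new): [42 82 94 77]
  30. access 81: MISS, evict 42. Cache (old->new): [82 94 77 81]
  31. access 70: MISS, evict 82. Cache (old->new): [94 77 81 70]
  32. access 82: MISS, evict 94. Cache (old->new): [77 81 70 82]
  33. access 81: HIT. Cache (old->new): [77 81 70 82]
  34. access 94: MISS, evict 77. Cache (old->new): [81 70 82 94]
  35. access 69: MISS, evict 81. Cache (old->new): [70 82 94 69]
Total: 18 hits, 17 misses, 13 evictions

Hit rate = 18/35

Answer: 18/35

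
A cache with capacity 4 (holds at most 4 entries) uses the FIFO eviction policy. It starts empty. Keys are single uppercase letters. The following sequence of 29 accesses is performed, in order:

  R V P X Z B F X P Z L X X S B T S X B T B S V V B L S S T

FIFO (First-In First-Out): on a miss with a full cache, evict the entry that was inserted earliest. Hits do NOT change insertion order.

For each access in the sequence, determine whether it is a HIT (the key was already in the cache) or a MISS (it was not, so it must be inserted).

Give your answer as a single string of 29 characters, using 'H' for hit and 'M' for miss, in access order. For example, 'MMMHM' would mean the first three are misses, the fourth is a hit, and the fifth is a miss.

FIFO simulation (capacity=4):
  1. access R: MISS. Cache (old->new): [R]
  2. access V: MISS. Cache (old->new): [R V]
  3. access P: MISS. Cache (old->new): [R V P]
  4. access X: MISS. Cache (old->new): [R V P X]
  5. access Z: MISS, evict R. Cache (old->new): [V P X Z]
  6. access B: MISS, evict V. Cache (old->new): [P X Z B]
  7. access F: MISS, evict P. Cache (old->new): [X Z B F]
  8. access X: HIT. Cache (old->new): [X Z B F]
  9. access P: MISS, evict X. Cache (old->new): [Z B F P]
  10. access Z: HIT. Cache (old->new): [Z B F P]
  11. access L: MISS, evict Z. Cache (old->new): [B F P L]
  12. access X: MISS, evict B. Cache (old->new): [F P L X]
  13. access X: HIT. Cache (old->new): [F P L X]
  14. access S: MISS, evict F. Cache (old->new): [P L X S]
  15. access B: MISS, evict P. Cache (old->new): [L X S B]
  16. access T: MISS, evict L. Cache (old->new): [X S B T]
  17. access S: HIT. Cache (old->new): [X S B T]
  18. access X: HIT. Cache (old->new): [X S B T]
  19. access B: HIT. Cache (old->new): [X S B T]
  20. access T: HIT. Cache (old->new): [X S B T]
  21. access B: HIT. Cache (old->new): [X S B T]
  22. access S: HIT. Cache (old->new): [X S B T]
  23. access V: MISS, evict X. Cache (old->new): [S B T V]
  24. access V: HIT. Cache (old->new): [S B T V]
  25. access B: HIT. Cache (old->new): [S B T V]
  26. access L: MISS, evict S. Cache (old->new): [B T V L]
  27. access S: MISS, evict B. Cache (old->new): [T V L S]
  28. access S: HIT. Cache (old->new): [T V L S]
  29. access T: HIT. Cache (old->new): [T V L S]
Total: 13 hits, 16 misses, 12 evictions

Answer: MMMMMMMHMHMMHMMMHHHHHHMHHMMHH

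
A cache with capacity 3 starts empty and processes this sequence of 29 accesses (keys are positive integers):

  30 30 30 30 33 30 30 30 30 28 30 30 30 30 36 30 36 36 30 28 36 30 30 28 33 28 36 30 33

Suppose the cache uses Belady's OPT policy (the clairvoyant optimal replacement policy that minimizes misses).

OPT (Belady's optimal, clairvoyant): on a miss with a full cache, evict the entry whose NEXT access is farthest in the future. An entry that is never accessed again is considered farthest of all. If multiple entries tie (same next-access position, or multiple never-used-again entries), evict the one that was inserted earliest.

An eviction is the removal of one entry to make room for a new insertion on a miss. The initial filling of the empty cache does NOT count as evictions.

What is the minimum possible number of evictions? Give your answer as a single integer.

OPT (Belady) simulation (capacity=3):
  1. access 30: MISS. Cache: [30]
  2. access 30: HIT. Next use of 30: step 3. Cache: [30]
  3. access 30: HIT. Next use of 30: step 4. Cache: [30]
  4. access 30: HIT. Next use of 30: step 6. Cache: [30]
  5. access 33: MISS. Cache: [30 33]
  6. access 30: HIT. Next use of 30: step 7. Cache: [30 33]
  7. access 30: HIT. Next use of 30: step 8. Cache: [30 33]
  8. access 30: HIT. Next use of 30: step 9. Cache: [30 33]
  9. access 30: HIT. Next use of 30: step 11. Cache: [30 33]
  10. access 28: MISS. Cache: [30 33 28]
  11. access 30: HIT. Next use of 30: step 12. Cache: [30 33 28]
  12. access 30: HIT. Next use of 30: step 13. Cache: [30 33 28]
  13. access 30: HIT. Next use of 30: step 14. Cache: [30 33 28]
  14. access 30: HIT. Next use of 30: step 16. Cache: [30 33 28]
  15. access 36: MISS, evict 33 (next use: step 25). Cache: [30 28 36]
  16. access 30: HIT. Next use of 30: step 19. Cache: [30 28 36]
  17. access 36: HIT. Next use of 36: step 18. Cache: [30 28 36]
  18. access 36: HIT. Next use of 36: step 21. Cache: [30 28 36]
  19. access 30: HIT. Next use of 30: step 22. Cache: [30 28 36]
  20. access 28: HIT. Next use of 28: step 24. Cache: [30 28 36]
  21. access 36: HIT. Next use of 36: step 27. Cache: [30 28 36]
  22. access 30: HIT. Next use of 30: step 23. Cache: [30 28 36]
  23. access 30: HIT. Next use of 30: step 28. Cache: [30 28 36]
  24. access 28: HIT. Next use of 28: step 26. Cache: [30 28 36]
  25. access 33: MISS, evict 30 (next use: step 28). Cache: [28 36 33]
  26. access 28: HIT. Next use of 28: never. Cache: [28 36 33]
  27. access 36: HIT. Next use of 36: never. Cache: [28 36 33]
  28. access 30: MISS, evict 28 (next use: never). Cache: [36 33 30]
  29. access 33: HIT. Next use of 33: never. Cache: [36 33 30]
Total: 23 hits, 6 misses, 3 evictions

Answer: 3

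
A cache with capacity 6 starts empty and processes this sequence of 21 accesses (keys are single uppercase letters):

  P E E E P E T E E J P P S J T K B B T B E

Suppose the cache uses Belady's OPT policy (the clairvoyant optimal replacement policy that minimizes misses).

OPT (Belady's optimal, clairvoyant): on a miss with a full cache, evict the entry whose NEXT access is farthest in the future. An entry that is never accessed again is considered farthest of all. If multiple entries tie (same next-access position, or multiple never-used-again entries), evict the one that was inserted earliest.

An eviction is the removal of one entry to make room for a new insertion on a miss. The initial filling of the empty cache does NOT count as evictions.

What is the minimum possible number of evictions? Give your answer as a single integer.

OPT (Belady) simulation (capacity=6):
  1. access P: MISS. Cache: [P]
  2. access E: MISS. Cache: [P E]
  3. access E: HIT. Next use of E: step 4. Cache: [P E]
  4. access E: HIT. Next use of E: step 6. Cache: [P E]
  5. access P: HIT. Next use of P: step 11. Cache: [P E]
  6. access E: HIT. Next use of E: step 8. Cache: [P E]
  7. access T: MISS. Cache: [P E T]
  8. access E: HIT. Next use of E: step 9. Cache: [P E T]
  9. access E: HIT. Next use of E: step 21. Cache: [P E T]
  10. access J: MISS. Cache: [P E T J]
  11. access P: HIT. Next use of P: step 12. Cache: [P E T J]
  12. access P: HIT. Next use of P: never. Cache: [P E T J]
  13. access S: MISS. Cache: [P E T J S]
  14. access J: HIT. Next use of J: never. Cache: [P E T J S]
  15. access T: HIT. Next use of T: step 19. Cache: [P E T J S]
  16. access K: MISS. Cache: [P E T J S K]
  17. access B: MISS, evict P (next use: never). Cache: [E T J S K B]
  18. access B: HIT. Next use of B: step 20. Cache: [E T J S K B]
  19. access T: HIT. Next use of T: never. Cache: [E T J S K B]
  20. access B: HIT. Next use of B: never. Cache: [E T J S K B]
  21. access E: HIT. Next use of E: never. Cache: [E T J S K B]
Total: 14 hits, 7 misses, 1 evictions

Answer: 1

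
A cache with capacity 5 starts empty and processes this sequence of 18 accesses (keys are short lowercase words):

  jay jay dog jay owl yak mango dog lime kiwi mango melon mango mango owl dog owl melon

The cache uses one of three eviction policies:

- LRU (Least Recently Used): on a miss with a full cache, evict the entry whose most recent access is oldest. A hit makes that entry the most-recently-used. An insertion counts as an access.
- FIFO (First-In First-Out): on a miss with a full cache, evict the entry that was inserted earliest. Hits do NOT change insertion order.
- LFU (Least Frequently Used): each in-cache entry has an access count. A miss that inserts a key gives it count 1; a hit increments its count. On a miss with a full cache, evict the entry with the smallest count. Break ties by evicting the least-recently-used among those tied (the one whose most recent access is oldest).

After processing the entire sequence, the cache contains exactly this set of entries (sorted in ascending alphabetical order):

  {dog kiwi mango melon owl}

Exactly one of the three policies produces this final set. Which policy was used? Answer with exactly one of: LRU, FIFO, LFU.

Simulating under each policy and comparing final sets:
  LRU: final set = {dog kiwi mango melon owl} -> MATCHES target
  FIFO: final set = {dog kiwi lime melon owl} -> differs
  LFU: final set = {dog jay mango melon owl} -> differs
Only LRU produces the target set.

Answer: LRU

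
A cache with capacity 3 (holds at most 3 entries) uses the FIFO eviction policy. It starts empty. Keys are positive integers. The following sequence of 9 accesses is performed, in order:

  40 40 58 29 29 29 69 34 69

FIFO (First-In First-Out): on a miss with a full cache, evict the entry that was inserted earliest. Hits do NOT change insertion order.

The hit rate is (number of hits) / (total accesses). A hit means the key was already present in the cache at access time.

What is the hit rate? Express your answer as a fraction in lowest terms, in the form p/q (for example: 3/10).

FIFO simulation (capacity=3):
  1. access 40: MISS. Cache (old->new): [40]
  2. access 40: HIT. Cache (old->new): [40]
  3. access 58: MISS. Cache (old->new): [40 58]
  4. access 29: MISS. Cache (old->new): [40 58 29]
  5. access 29: HIT. Cache (old->new): [40 58 29]
  6. access 29: HIT. Cache (old->new): [40 58 29]
  7. access 69: MISS, evict 40. Cache (old->new): [58 29 69]
  8. access 34: MISS, evict 58. Cache (old->new): [29 69 34]
  9. access 69: HIT. Cache (old->new): [29 69 34]
Total: 4 hits, 5 misses, 2 evictions

Hit rate = 4/9

Answer: 4/9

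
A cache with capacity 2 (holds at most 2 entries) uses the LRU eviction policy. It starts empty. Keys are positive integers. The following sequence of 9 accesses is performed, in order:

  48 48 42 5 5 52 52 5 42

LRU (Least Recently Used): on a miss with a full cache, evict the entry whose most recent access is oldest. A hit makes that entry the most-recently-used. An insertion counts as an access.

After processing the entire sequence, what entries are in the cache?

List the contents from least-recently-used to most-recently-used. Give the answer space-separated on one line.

LRU simulation (capacity=2):
  1. access 48: MISS. Cache (LRU->MRU): [48]
  2. access 48: HIT. Cache (LRU->MRU): [48]
  3. access 42: MISS. Cache (LRU->MRU): [48 42]
  4. access 5: MISS, evict 48. Cache (LRU->MRU): [42 5]
  5. access 5: HIT. Cache (LRU->MRU): [42 5]
  6. access 52: MISS, evict 42. Cache (LRU->MRU): [5 52]
  7. access 52: HIT. Cache (LRU->MRU): [5 52]
  8. access 5: HIT. Cache (LRU->MRU): [52 5]
  9. access 42: MISS, evict 52. Cache (LRU->MRU): [5 42]
Total: 4 hits, 5 misses, 3 evictions

Answer: 5 42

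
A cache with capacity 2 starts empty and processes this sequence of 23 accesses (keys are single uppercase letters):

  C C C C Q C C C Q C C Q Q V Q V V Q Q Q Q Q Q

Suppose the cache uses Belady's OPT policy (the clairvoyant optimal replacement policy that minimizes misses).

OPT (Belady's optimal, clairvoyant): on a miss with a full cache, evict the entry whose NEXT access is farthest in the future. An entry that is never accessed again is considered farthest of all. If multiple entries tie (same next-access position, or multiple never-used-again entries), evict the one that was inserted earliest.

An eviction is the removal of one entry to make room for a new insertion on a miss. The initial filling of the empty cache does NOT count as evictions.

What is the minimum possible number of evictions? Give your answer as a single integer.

Answer: 1

Derivation:
OPT (Belady) simulation (capacity=2):
  1. access C: MISS. Cache: [C]
  2. access C: HIT. Next use of C: step 3. Cache: [C]
  3. access C: HIT. Next use of C: step 4. Cache: [C]
  4. access C: HIT. Next use of C: step 6. Cache: [C]
  5. access Q: MISS. Cache: [C Q]
  6. access C: HIT. Next use of C: step 7. Cache: [C Q]
  7. access C: HIT. Next use of C: step 8. Cache: [C Q]
  8. access C: HIT. Next use of C: step 10. Cache: [C Q]
  9. access Q: HIT. Next use of Q: step 12. Cache: [C Q]
  10. access C: HIT. Next use of C: step 11. Cache: [C Q]
  11. access C: HIT. Next use of C: never. Cache: [C Q]
  12. access Q: HIT. Next use of Q: step 13. Cache: [C Q]
  13. access Q: HIT. Next use of Q: step 15. Cache: [C Q]
  14. access V: MISS, evict C (next use: never). Cache: [Q V]
  15. access Q: HIT. Next use of Q: step 18. Cache: [Q V]
  16. access V: HIT. Next use of V: step 17. Cache: [Q V]
  17. access V: HIT. Next use of V: never. Cache: [Q V]
  18. access Q: HIT. Next use of Q: step 19. Cache: [Q V]
  19. access Q: HIT. Next use of Q: step 20. Cache: [Q V]
  20. access Q: HIT. Next use of Q: step 21. Cache: [Q V]
  21. access Q: HIT. Next use of Q: step 22. Cache: [Q V]
  22. access Q: HIT. Next use of Q: step 23. Cache: [Q V]
  23. access Q: HIT. Next use of Q: never. Cache: [Q V]
Total: 20 hits, 3 misses, 1 evictions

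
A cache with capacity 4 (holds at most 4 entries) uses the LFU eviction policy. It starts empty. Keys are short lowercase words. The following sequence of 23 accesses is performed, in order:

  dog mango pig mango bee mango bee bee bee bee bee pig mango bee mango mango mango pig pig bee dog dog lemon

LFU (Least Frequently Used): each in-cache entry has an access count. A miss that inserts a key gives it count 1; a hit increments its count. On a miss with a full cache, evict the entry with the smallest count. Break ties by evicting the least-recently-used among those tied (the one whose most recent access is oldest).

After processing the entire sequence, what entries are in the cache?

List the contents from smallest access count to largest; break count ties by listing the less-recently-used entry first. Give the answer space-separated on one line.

LFU simulation (capacity=4):
  1. access dog: MISS. Cache: [dog(c=1)]
  2. access mango: MISS. Cache: [dog(c=1) mango(c=1)]
  3. access pig: MISS. Cache: [dog(c=1) mango(c=1) pig(c=1)]
  4. access mango: HIT, count now 2. Cache: [dog(c=1) pig(c=1) mango(c=2)]
  5. access bee: MISS. Cache: [dog(c=1) pig(c=1) bee(c=1) mango(c=2)]
  6. access mango: HIT, count now 3. Cache: [dog(c=1) pig(c=1) bee(c=1) mango(c=3)]
  7. access bee: HIT, count now 2. Cache: [dog(c=1) pig(c=1) bee(c=2) mango(c=3)]
  8. access bee: HIT, count now 3. Cache: [dog(c=1) pig(c=1) mango(c=3) bee(c=3)]
  9. access bee: HIT, count now 4. Cache: [dog(c=1) pig(c=1) mango(c=3) bee(c=4)]
  10. access bee: HIT, count now 5. Cache: [dog(c=1) pig(c=1) mango(c=3) bee(c=5)]
  11. access bee: HIT, count now 6. Cache: [dog(c=1) pig(c=1) mango(c=3) bee(c=6)]
  12. access pig: HIT, count now 2. Cache: [dog(c=1) pig(c=2) mango(c=3) bee(c=6)]
  13. access mango: HIT, count now 4. Cache: [dog(c=1) pig(c=2) mango(c=4) bee(c=6)]
  14. access bee: HIT, count now 7. Cache: [dog(c=1) pig(c=2) mango(c=4) bee(c=7)]
  15. access mango: HIT, count now 5. Cache: [dog(c=1) pig(c=2) mango(c=5) bee(c=7)]
  16. access mango: HIT, count now 6. Cache: [dog(c=1) pig(c=2) mango(c=6) bee(c=7)]
  17. access mango: HIT, count now 7. Cache: [dog(c=1) pig(c=2) bee(c=7) mango(c=7)]
  18. access pig: HIT, count now 3. Cache: [dog(c=1) pig(c=3) bee(c=7) mango(c=7)]
  19. access pig: HIT, count now 4. Cache: [dog(c=1) pig(c=4) bee(c=7) mango(c=7)]
  20. access bee: HIT, count now 8. Cache: [dog(c=1) pig(c=4) mango(c=7) bee(c=8)]
  21. access dog: HIT, count now 2. Cache: [dog(c=2) pig(c=4) mango(c=7) bee(c=8)]
  22. access dog: HIT, count now 3. Cache: [dog(c=3) pig(c=4) mango(c=7) bee(c=8)]
  23. access lemon: MISS, evict dog(c=3). Cache: [lemon(c=1) pig(c=4) mango(c=7) bee(c=8)]
Total: 18 hits, 5 misses, 1 evictions

Answer: lemon pig mango bee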